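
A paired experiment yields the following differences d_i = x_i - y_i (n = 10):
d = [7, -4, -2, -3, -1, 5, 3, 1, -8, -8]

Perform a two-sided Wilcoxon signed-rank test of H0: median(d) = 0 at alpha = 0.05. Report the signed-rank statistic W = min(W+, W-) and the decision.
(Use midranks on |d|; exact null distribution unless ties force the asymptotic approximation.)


Step 1: Drop any zero differences (none here) and take |d_i|.
|d| = [7, 4, 2, 3, 1, 5, 3, 1, 8, 8]
Step 2: Midrank |d_i| (ties get averaged ranks).
ranks: |7|->8, |4|->6, |2|->3, |3|->4.5, |1|->1.5, |5|->7, |3|->4.5, |1|->1.5, |8|->9.5, |8|->9.5
Step 3: Attach original signs; sum ranks with positive sign and with negative sign.
W+ = 8 + 7 + 4.5 + 1.5 = 21
W- = 6 + 3 + 4.5 + 1.5 + 9.5 + 9.5 = 34
(Check: W+ + W- = 55 should equal n(n+1)/2 = 55.)
Step 4: Test statistic W = min(W+, W-) = 21.
Step 5: Ties in |d|, so use the tie-corrected normal approximation.
        E[W] = n(n+1)/4 = 10*11/4 = 27.5.
        Tie groups: |d|=1 (t=2), |d|=3 (t=2), |d|=8 (t=2); sum(t^3 - t) = 18.
        Var[W] = n(n+1)(2n+1)/24 - sum(t^3-t)/48 = 2310/24 - 18/48 = 95.875.
        z = (W - E[W]) / sqrt(Var[W]) = (21 - 27.5) / 9.7916 = -0.6638.
        Two-sided p = 2*Phi(z) = 0.506795.
Step 6: alpha = 0.05. fail to reject H0.

W+ = 21, W- = 34, W = min = 21, p = 0.506795, fail to reject H0.


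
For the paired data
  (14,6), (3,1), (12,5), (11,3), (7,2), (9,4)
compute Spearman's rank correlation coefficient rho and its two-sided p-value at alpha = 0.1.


Step 1: Rank x and y separately (midranks; no ties here).
rank(x): 14->6, 3->1, 12->5, 11->4, 7->2, 9->3
rank(y): 6->6, 1->1, 5->5, 3->3, 2->2, 4->4
Step 2: d_i = R_x(i) - R_y(i); compute d_i^2.
  (6-6)^2=0, (1-1)^2=0, (5-5)^2=0, (4-3)^2=1, (2-2)^2=0, (3-4)^2=1
sum(d^2) = 2.
Step 3: rho = 1 - 6*2 / (6*(6^2 - 1)) = 1 - 12/210 = 0.942857.
Step 4: Under H0, t = rho * sqrt((n-2)/(1-rho^2)) = 5.6595 ~ t(4).
Step 5: Two-sided p-value from the t-distribution with 4 df = 0.004805.
Step 6: alpha = 0.1. reject H0.

rho = 0.9429, p = 0.004805, reject H0 at alpha = 0.1.


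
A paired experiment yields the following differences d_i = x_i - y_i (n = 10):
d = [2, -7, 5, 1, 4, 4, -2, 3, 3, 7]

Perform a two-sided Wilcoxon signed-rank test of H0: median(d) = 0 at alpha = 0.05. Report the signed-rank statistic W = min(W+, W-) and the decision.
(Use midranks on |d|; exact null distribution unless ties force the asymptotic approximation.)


Step 1: Drop any zero differences (none here) and take |d_i|.
|d| = [2, 7, 5, 1, 4, 4, 2, 3, 3, 7]
Step 2: Midrank |d_i| (ties get averaged ranks).
ranks: |2|->2.5, |7|->9.5, |5|->8, |1|->1, |4|->6.5, |4|->6.5, |2|->2.5, |3|->4.5, |3|->4.5, |7|->9.5
Step 3: Attach original signs; sum ranks with positive sign and with negative sign.
W+ = 2.5 + 8 + 1 + 6.5 + 6.5 + 4.5 + 4.5 + 9.5 = 43
W- = 9.5 + 2.5 = 12
(Check: W+ + W- = 55 should equal n(n+1)/2 = 55.)
Step 4: Test statistic W = min(W+, W-) = 12.
Step 5: Ties in |d|, so use the tie-corrected normal approximation.
        E[W] = n(n+1)/4 = 10*11/4 = 27.5.
        Tie groups: |d|=2 (t=2), |d|=3 (t=2), |d|=4 (t=2), |d|=7 (t=2); sum(t^3 - t) = 24.
        Var[W] = n(n+1)(2n+1)/24 - sum(t^3-t)/48 = 2310/24 - 24/48 = 95.75.
        z = (W - E[W]) / sqrt(Var[W]) = (12 - 27.5) / 9.7852 = -1.5840.
        Two-sided p = 2*Phi(z) = 0.113188.
Step 6: alpha = 0.05. fail to reject H0.

W+ = 43, W- = 12, W = min = 12, p = 0.113188, fail to reject H0.


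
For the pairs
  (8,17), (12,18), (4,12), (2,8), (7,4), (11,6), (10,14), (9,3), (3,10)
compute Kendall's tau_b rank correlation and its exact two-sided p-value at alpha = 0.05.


Step 1: Enumerate the 36 unordered pairs (i,j) with i<j and classify each by sign(x_j-x_i) * sign(y_j-y_i).
  (1,2):dx=+4,dy=+1->C; (1,3):dx=-4,dy=-5->C; (1,4):dx=-6,dy=-9->C; (1,5):dx=-1,dy=-13->C
  (1,6):dx=+3,dy=-11->D; (1,7):dx=+2,dy=-3->D; (1,8):dx=+1,dy=-14->D; (1,9):dx=-5,dy=-7->C
  (2,3):dx=-8,dy=-6->C; (2,4):dx=-10,dy=-10->C; (2,5):dx=-5,dy=-14->C; (2,6):dx=-1,dy=-12->C
  (2,7):dx=-2,dy=-4->C; (2,8):dx=-3,dy=-15->C; (2,9):dx=-9,dy=-8->C; (3,4):dx=-2,dy=-4->C
  (3,5):dx=+3,dy=-8->D; (3,6):dx=+7,dy=-6->D; (3,7):dx=+6,dy=+2->C; (3,8):dx=+5,dy=-9->D
  (3,9):dx=-1,dy=-2->C; (4,5):dx=+5,dy=-4->D; (4,6):dx=+9,dy=-2->D; (4,7):dx=+8,dy=+6->C
  (4,8):dx=+7,dy=-5->D; (4,9):dx=+1,dy=+2->C; (5,6):dx=+4,dy=+2->C; (5,7):dx=+3,dy=+10->C
  (5,8):dx=+2,dy=-1->D; (5,9):dx=-4,dy=+6->D; (6,7):dx=-1,dy=+8->D; (6,8):dx=-2,dy=-3->C
  (6,9):dx=-8,dy=+4->D; (7,8):dx=-1,dy=-11->C; (7,9):dx=-7,dy=-4->C; (8,9):dx=-6,dy=+7->D
Step 2: C = 22, D = 14, total pairs = 36.
Step 3: tau = (C - D)/(n(n-1)/2) = (22 - 14)/36 = 0.222222.
Step 4: Exact two-sided p-value (enumerate n! = 362880 permutations of y under H0): p = 0.476709.
Step 5: alpha = 0.05. fail to reject H0.

tau_b = 0.2222 (C=22, D=14), p = 0.476709, fail to reject H0.


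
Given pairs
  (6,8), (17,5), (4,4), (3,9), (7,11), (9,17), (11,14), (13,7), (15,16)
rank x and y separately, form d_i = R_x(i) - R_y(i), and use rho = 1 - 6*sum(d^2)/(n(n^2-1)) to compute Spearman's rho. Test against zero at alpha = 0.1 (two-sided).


Step 1: Rank x and y separately (midranks; no ties here).
rank(x): 6->3, 17->9, 4->2, 3->1, 7->4, 9->5, 11->6, 13->7, 15->8
rank(y): 8->4, 5->2, 4->1, 9->5, 11->6, 17->9, 14->7, 7->3, 16->8
Step 2: d_i = R_x(i) - R_y(i); compute d_i^2.
  (3-4)^2=1, (9-2)^2=49, (2-1)^2=1, (1-5)^2=16, (4-6)^2=4, (5-9)^2=16, (6-7)^2=1, (7-3)^2=16, (8-8)^2=0
sum(d^2) = 104.
Step 3: rho = 1 - 6*104 / (9*(9^2 - 1)) = 1 - 624/720 = 0.133333.
Step 4: Under H0, t = rho * sqrt((n-2)/(1-rho^2)) = 0.3559 ~ t(7).
Step 5: Two-sided p-value from the t-distribution with 7 df = 0.732368.
Step 6: alpha = 0.1. fail to reject H0.

rho = 0.1333, p = 0.732368, fail to reject H0 at alpha = 0.1.


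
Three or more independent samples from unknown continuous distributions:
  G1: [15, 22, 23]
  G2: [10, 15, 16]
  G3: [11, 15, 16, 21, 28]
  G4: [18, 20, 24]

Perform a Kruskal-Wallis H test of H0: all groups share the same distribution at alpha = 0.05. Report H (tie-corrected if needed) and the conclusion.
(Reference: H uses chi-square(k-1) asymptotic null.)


Step 1: Combine all N = 14 observations and assign midranks.
sorted (value, group, rank): (10,G2,1), (11,G3,2), (15,G1,4), (15,G2,4), (15,G3,4), (16,G2,6.5), (16,G3,6.5), (18,G4,8), (20,G4,9), (21,G3,10), (22,G1,11), (23,G1,12), (24,G4,13), (28,G3,14)
Step 2: Sum ranks within each group.
R_1 = 27 (n_1 = 3)
R_2 = 11.5 (n_2 = 3)
R_3 = 36.5 (n_3 = 5)
R_4 = 30 (n_4 = 3)
Step 3: H = 12/(N(N+1)) * sum(R_i^2/n_i) - 3(N+1)
     = 12/(14*15) * (27^2/3 + 11.5^2/3 + 36.5^2/5 + 30^2/3) - 3*15
     = 0.057143 * 853.533 - 45
     = 3.773333.
Step 4: Ties present; correction factor C = 1 - 30/(14^3 - 14) = 0.989011. Corrected H = 3.773333 / 0.989011 = 3.815259.
Step 5: Under H0, H ~ chi^2(3); p-value = 0.282116.
Step 6: alpha = 0.05. fail to reject H0.

H = 3.8153, df = 3, p = 0.282116, fail to reject H0.


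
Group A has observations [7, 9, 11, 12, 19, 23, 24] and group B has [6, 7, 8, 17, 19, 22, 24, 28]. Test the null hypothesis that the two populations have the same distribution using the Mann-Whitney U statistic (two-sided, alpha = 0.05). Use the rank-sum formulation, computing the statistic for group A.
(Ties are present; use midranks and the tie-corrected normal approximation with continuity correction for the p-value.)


Step 1: Combine and sort all 15 observations; assign midranks.
sorted (value, group): (6,Y), (7,X), (7,Y), (8,Y), (9,X), (11,X), (12,X), (17,Y), (19,X), (19,Y), (22,Y), (23,X), (24,X), (24,Y), (28,Y)
ranks: 6->1, 7->2.5, 7->2.5, 8->4, 9->5, 11->6, 12->7, 17->8, 19->9.5, 19->9.5, 22->11, 23->12, 24->13.5, 24->13.5, 28->15
Step 2: Rank sum for X: R1 = 2.5 + 5 + 6 + 7 + 9.5 + 12 + 13.5 = 55.5.
Step 3: U_X = R1 - n1(n1+1)/2 = 55.5 - 7*8/2 = 55.5 - 28 = 27.5.
       U_Y = n1*n2 - U_X = 56 - 27.5 = 28.5.
Step 4: Ties are present, so use the tie-corrected normal approximation (with continuity correction) for the p-value.
Step 5: p-value = 1.000000; compare to alpha = 0.05. fail to reject H0.

U_X = 27.5, p = 1.000000, fail to reject H0 at alpha = 0.05.


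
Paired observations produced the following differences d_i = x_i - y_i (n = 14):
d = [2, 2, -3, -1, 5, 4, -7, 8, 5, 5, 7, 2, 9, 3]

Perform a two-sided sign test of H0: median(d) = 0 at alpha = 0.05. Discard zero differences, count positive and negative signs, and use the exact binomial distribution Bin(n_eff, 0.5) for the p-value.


Step 1: Discard zero differences. Original n = 14; n_eff = number of nonzero differences = 14.
Nonzero differences (with sign): +2, +2, -3, -1, +5, +4, -7, +8, +5, +5, +7, +2, +9, +3
Step 2: Count signs: positive = 11, negative = 3.
Step 3: Under H0: P(positive) = 0.5, so the number of positives S ~ Bin(14, 0.5).
Step 4: Two-sided exact p-value = sum of Bin(14,0.5) probabilities at or below the observed probability = 0.057373.
Step 5: alpha = 0.05. fail to reject H0.

n_eff = 14, pos = 11, neg = 3, p = 0.057373, fail to reject H0.


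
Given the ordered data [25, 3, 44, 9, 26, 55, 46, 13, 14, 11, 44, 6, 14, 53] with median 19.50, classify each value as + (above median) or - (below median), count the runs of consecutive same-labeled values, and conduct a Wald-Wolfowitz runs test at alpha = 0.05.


Step 1: Compute median = 19.50; label A = above, B = below.
Labels in order: ABABAAABBBABBA  (n_A = 7, n_B = 7)
Step 2: Count runs R = 9.
Step 3: Under H0 (random ordering), E[R] = 2*n_A*n_B/(n_A+n_B) + 1 = 2*7*7/14 + 1 = 8.0000.
        Var[R] = 2*n_A*n_B*(2*n_A*n_B - n_A - n_B) / ((n_A+n_B)^2 * (n_A+n_B-1)) = 8232/2548 = 3.2308.
        SD[R] = 1.7974.
Step 4: Continuity-corrected z = (R - 0.5 - E[R]) / SD[R] = (9 - 0.5 - 8.0000) / 1.7974 = 0.2782.
Step 5: Two-sided p-value via normal approximation = 2*(1 - Phi(|z|)) = 0.780879.
Step 6: alpha = 0.05. fail to reject H0.

R = 9, z = 0.2782, p = 0.780879, fail to reject H0.


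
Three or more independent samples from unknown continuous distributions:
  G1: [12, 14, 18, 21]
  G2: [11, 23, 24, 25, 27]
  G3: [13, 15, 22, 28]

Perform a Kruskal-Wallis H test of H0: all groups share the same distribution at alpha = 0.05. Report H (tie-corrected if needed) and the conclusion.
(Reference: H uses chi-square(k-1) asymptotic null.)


Step 1: Combine all N = 13 observations and assign midranks.
sorted (value, group, rank): (11,G2,1), (12,G1,2), (13,G3,3), (14,G1,4), (15,G3,5), (18,G1,6), (21,G1,7), (22,G3,8), (23,G2,9), (24,G2,10), (25,G2,11), (27,G2,12), (28,G3,13)
Step 2: Sum ranks within each group.
R_1 = 19 (n_1 = 4)
R_2 = 43 (n_2 = 5)
R_3 = 29 (n_3 = 4)
Step 3: H = 12/(N(N+1)) * sum(R_i^2/n_i) - 3(N+1)
     = 12/(13*14) * (19^2/4 + 43^2/5 + 29^2/4) - 3*14
     = 0.065934 * 670.3 - 42
     = 2.195604.
Step 4: No ties, so H is used without correction.
Step 5: Under H0, H ~ chi^2(2); p-value = 0.333603.
Step 6: alpha = 0.05. fail to reject H0.

H = 2.1956, df = 2, p = 0.333603, fail to reject H0.


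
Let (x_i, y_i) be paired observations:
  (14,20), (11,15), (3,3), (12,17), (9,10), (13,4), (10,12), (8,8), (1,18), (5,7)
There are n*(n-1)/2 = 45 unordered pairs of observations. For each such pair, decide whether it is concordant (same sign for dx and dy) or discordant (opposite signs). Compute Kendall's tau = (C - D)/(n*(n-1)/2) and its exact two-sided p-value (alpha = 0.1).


Step 1: Enumerate the 45 unordered pairs (i,j) with i<j and classify each by sign(x_j-x_i) * sign(y_j-y_i).
  (1,2):dx=-3,dy=-5->C; (1,3):dx=-11,dy=-17->C; (1,4):dx=-2,dy=-3->C; (1,5):dx=-5,dy=-10->C
  (1,6):dx=-1,dy=-16->C; (1,7):dx=-4,dy=-8->C; (1,8):dx=-6,dy=-12->C; (1,9):dx=-13,dy=-2->C
  (1,10):dx=-9,dy=-13->C; (2,3):dx=-8,dy=-12->C; (2,4):dx=+1,dy=+2->C; (2,5):dx=-2,dy=-5->C
  (2,6):dx=+2,dy=-11->D; (2,7):dx=-1,dy=-3->C; (2,8):dx=-3,dy=-7->C; (2,9):dx=-10,dy=+3->D
  (2,10):dx=-6,dy=-8->C; (3,4):dx=+9,dy=+14->C; (3,5):dx=+6,dy=+7->C; (3,6):dx=+10,dy=+1->C
  (3,7):dx=+7,dy=+9->C; (3,8):dx=+5,dy=+5->C; (3,9):dx=-2,dy=+15->D; (3,10):dx=+2,dy=+4->C
  (4,5):dx=-3,dy=-7->C; (4,6):dx=+1,dy=-13->D; (4,7):dx=-2,dy=-5->C; (4,8):dx=-4,dy=-9->C
  (4,9):dx=-11,dy=+1->D; (4,10):dx=-7,dy=-10->C; (5,6):dx=+4,dy=-6->D; (5,7):dx=+1,dy=+2->C
  (5,8):dx=-1,dy=-2->C; (5,9):dx=-8,dy=+8->D; (5,10):dx=-4,dy=-3->C; (6,7):dx=-3,dy=+8->D
  (6,8):dx=-5,dy=+4->D; (6,9):dx=-12,dy=+14->D; (6,10):dx=-8,dy=+3->D; (7,8):dx=-2,dy=-4->C
  (7,9):dx=-9,dy=+6->D; (7,10):dx=-5,dy=-5->C; (8,9):dx=-7,dy=+10->D; (8,10):dx=-3,dy=-1->C
  (9,10):dx=+4,dy=-11->D
Step 2: C = 31, D = 14, total pairs = 45.
Step 3: tau = (C - D)/(n(n-1)/2) = (31 - 14)/45 = 0.377778.
Step 4: Exact two-sided p-value (enumerate n! = 3628800 permutations of y under H0): p = 0.155742.
Step 5: alpha = 0.1. fail to reject H0.

tau_b = 0.3778 (C=31, D=14), p = 0.155742, fail to reject H0.


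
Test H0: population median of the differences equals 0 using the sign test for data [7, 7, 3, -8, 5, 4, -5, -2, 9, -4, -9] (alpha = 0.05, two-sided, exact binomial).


Step 1: Discard zero differences. Original n = 11; n_eff = number of nonzero differences = 11.
Nonzero differences (with sign): +7, +7, +3, -8, +5, +4, -5, -2, +9, -4, -9
Step 2: Count signs: positive = 6, negative = 5.
Step 3: Under H0: P(positive) = 0.5, so the number of positives S ~ Bin(11, 0.5).
Step 4: Two-sided exact p-value = sum of Bin(11,0.5) probabilities at or below the observed probability = 1.000000.
Step 5: alpha = 0.05. fail to reject H0.

n_eff = 11, pos = 6, neg = 5, p = 1.000000, fail to reject H0.


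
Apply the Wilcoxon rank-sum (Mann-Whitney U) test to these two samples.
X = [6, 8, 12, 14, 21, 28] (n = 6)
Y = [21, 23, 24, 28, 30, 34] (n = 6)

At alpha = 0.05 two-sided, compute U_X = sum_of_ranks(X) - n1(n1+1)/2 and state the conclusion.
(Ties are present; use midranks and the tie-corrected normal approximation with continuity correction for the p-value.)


Step 1: Combine and sort all 12 observations; assign midranks.
sorted (value, group): (6,X), (8,X), (12,X), (14,X), (21,X), (21,Y), (23,Y), (24,Y), (28,X), (28,Y), (30,Y), (34,Y)
ranks: 6->1, 8->2, 12->3, 14->4, 21->5.5, 21->5.5, 23->7, 24->8, 28->9.5, 28->9.5, 30->11, 34->12
Step 2: Rank sum for X: R1 = 1 + 2 + 3 + 4 + 5.5 + 9.5 = 25.
Step 3: U_X = R1 - n1(n1+1)/2 = 25 - 6*7/2 = 25 - 21 = 4.
       U_Y = n1*n2 - U_X = 36 - 4 = 32.
Step 4: Ties are present, so use the tie-corrected normal approximation (with continuity correction) for the p-value.
Step 5: p-value = 0.030058; compare to alpha = 0.05. reject H0.

U_X = 4, p = 0.030058, reject H0 at alpha = 0.05.


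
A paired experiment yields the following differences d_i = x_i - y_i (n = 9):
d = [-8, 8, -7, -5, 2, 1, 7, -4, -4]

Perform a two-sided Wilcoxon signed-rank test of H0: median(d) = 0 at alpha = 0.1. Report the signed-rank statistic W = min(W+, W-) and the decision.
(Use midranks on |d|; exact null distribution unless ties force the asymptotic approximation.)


Step 1: Drop any zero differences (none here) and take |d_i|.
|d| = [8, 8, 7, 5, 2, 1, 7, 4, 4]
Step 2: Midrank |d_i| (ties get averaged ranks).
ranks: |8|->8.5, |8|->8.5, |7|->6.5, |5|->5, |2|->2, |1|->1, |7|->6.5, |4|->3.5, |4|->3.5
Step 3: Attach original signs; sum ranks with positive sign and with negative sign.
W+ = 8.5 + 2 + 1 + 6.5 = 18
W- = 8.5 + 6.5 + 5 + 3.5 + 3.5 = 27
(Check: W+ + W- = 45 should equal n(n+1)/2 = 45.)
Step 4: Test statistic W = min(W+, W-) = 18.
Step 5: Ties in |d|, so use the tie-corrected normal approximation.
        E[W] = n(n+1)/4 = 9*10/4 = 22.5.
        Tie groups: |d|=4 (t=2), |d|=7 (t=2), |d|=8 (t=2); sum(t^3 - t) = 18.
        Var[W] = n(n+1)(2n+1)/24 - sum(t^3-t)/48 = 1710/24 - 18/48 = 70.875.
        z = (W - E[W]) / sqrt(Var[W]) = (18 - 22.5) / 8.4187 = -0.5345.
        Two-sided p = 2*Phi(z) = 0.592980.
Step 6: alpha = 0.1. fail to reject H0.

W+ = 18, W- = 27, W = min = 18, p = 0.592980, fail to reject H0.


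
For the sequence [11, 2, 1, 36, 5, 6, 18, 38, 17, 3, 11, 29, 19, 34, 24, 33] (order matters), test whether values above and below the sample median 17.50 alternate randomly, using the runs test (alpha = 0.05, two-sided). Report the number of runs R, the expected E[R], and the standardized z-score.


Step 1: Compute median = 17.50; label A = above, B = below.
Labels in order: BBBABBAABBBAAAAA  (n_A = 8, n_B = 8)
Step 2: Count runs R = 6.
Step 3: Under H0 (random ordering), E[R] = 2*n_A*n_B/(n_A+n_B) + 1 = 2*8*8/16 + 1 = 9.0000.
        Var[R] = 2*n_A*n_B*(2*n_A*n_B - n_A - n_B) / ((n_A+n_B)^2 * (n_A+n_B-1)) = 14336/3840 = 3.7333.
        SD[R] = 1.9322.
Step 4: Continuity-corrected z = (R + 0.5 - E[R]) / SD[R] = (6 + 0.5 - 9.0000) / 1.9322 = -1.2939.
Step 5: Two-sided p-value via normal approximation = 2*(1 - Phi(|z|)) = 0.195709.
Step 6: alpha = 0.05. fail to reject H0.

R = 6, z = -1.2939, p = 0.195709, fail to reject H0.


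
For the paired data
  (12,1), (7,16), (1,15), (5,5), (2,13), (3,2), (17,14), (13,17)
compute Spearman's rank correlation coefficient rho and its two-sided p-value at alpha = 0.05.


Step 1: Rank x and y separately (midranks; no ties here).
rank(x): 12->6, 7->5, 1->1, 5->4, 2->2, 3->3, 17->8, 13->7
rank(y): 1->1, 16->7, 15->6, 5->3, 13->4, 2->2, 14->5, 17->8
Step 2: d_i = R_x(i) - R_y(i); compute d_i^2.
  (6-1)^2=25, (5-7)^2=4, (1-6)^2=25, (4-3)^2=1, (2-4)^2=4, (3-2)^2=1, (8-5)^2=9, (7-8)^2=1
sum(d^2) = 70.
Step 3: rho = 1 - 6*70 / (8*(8^2 - 1)) = 1 - 420/504 = 0.166667.
Step 4: Under H0, t = rho * sqrt((n-2)/(1-rho^2)) = 0.4140 ~ t(6).
Step 5: Two-sided p-value from the t-distribution with 6 df = 0.693239.
Step 6: alpha = 0.05. fail to reject H0.

rho = 0.1667, p = 0.693239, fail to reject H0 at alpha = 0.05.


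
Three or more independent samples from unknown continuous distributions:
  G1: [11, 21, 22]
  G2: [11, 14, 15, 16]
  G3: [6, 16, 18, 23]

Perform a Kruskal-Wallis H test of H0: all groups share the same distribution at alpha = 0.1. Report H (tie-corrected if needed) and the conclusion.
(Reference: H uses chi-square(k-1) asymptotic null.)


Step 1: Combine all N = 11 observations and assign midranks.
sorted (value, group, rank): (6,G3,1), (11,G1,2.5), (11,G2,2.5), (14,G2,4), (15,G2,5), (16,G2,6.5), (16,G3,6.5), (18,G3,8), (21,G1,9), (22,G1,10), (23,G3,11)
Step 2: Sum ranks within each group.
R_1 = 21.5 (n_1 = 3)
R_2 = 18 (n_2 = 4)
R_3 = 26.5 (n_3 = 4)
Step 3: H = 12/(N(N+1)) * sum(R_i^2/n_i) - 3(N+1)
     = 12/(11*12) * (21.5^2/3 + 18^2/4 + 26.5^2/4) - 3*12
     = 0.090909 * 410.646 - 36
     = 1.331439.
Step 4: Ties present; correction factor C = 1 - 12/(11^3 - 11) = 0.990909. Corrected H = 1.331439 / 0.990909 = 1.343654.
Step 5: Under H0, H ~ chi^2(2); p-value = 0.510774.
Step 6: alpha = 0.1. fail to reject H0.

H = 1.3437, df = 2, p = 0.510774, fail to reject H0.


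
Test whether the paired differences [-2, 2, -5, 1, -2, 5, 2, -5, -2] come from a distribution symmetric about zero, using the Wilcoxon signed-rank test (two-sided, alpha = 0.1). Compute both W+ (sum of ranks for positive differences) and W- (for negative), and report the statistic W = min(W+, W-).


Step 1: Drop any zero differences (none here) and take |d_i|.
|d| = [2, 2, 5, 1, 2, 5, 2, 5, 2]
Step 2: Midrank |d_i| (ties get averaged ranks).
ranks: |2|->4, |2|->4, |5|->8, |1|->1, |2|->4, |5|->8, |2|->4, |5|->8, |2|->4
Step 3: Attach original signs; sum ranks with positive sign and with negative sign.
W+ = 4 + 1 + 8 + 4 = 17
W- = 4 + 8 + 4 + 8 + 4 = 28
(Check: W+ + W- = 45 should equal n(n+1)/2 = 45.)
Step 4: Test statistic W = min(W+, W-) = 17.
Step 5: Ties in |d|, so use the tie-corrected normal approximation.
        E[W] = n(n+1)/4 = 9*10/4 = 22.5.
        Tie groups: |d|=2 (t=5), |d|=5 (t=3); sum(t^3 - t) = 144.
        Var[W] = n(n+1)(2n+1)/24 - sum(t^3-t)/48 = 1710/24 - 144/48 = 68.25.
        z = (W - E[W]) / sqrt(Var[W]) = (17 - 22.5) / 8.2614 = -0.6658.
        Two-sided p = 2*Phi(z) = 0.505571.
Step 6: alpha = 0.1. fail to reject H0.

W+ = 17, W- = 28, W = min = 17, p = 0.505571, fail to reject H0.


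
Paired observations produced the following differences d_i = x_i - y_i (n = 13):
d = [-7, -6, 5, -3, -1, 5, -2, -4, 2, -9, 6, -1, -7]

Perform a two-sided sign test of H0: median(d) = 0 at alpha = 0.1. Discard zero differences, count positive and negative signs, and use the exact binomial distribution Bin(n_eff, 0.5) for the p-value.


Step 1: Discard zero differences. Original n = 13; n_eff = number of nonzero differences = 13.
Nonzero differences (with sign): -7, -6, +5, -3, -1, +5, -2, -4, +2, -9, +6, -1, -7
Step 2: Count signs: positive = 4, negative = 9.
Step 3: Under H0: P(positive) = 0.5, so the number of positives S ~ Bin(13, 0.5).
Step 4: Two-sided exact p-value = sum of Bin(13,0.5) probabilities at or below the observed probability = 0.266846.
Step 5: alpha = 0.1. fail to reject H0.

n_eff = 13, pos = 4, neg = 9, p = 0.266846, fail to reject H0.


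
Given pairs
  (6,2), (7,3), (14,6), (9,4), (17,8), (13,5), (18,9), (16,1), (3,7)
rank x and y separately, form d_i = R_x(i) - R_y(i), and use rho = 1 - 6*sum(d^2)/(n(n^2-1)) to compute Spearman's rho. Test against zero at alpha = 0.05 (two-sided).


Step 1: Rank x and y separately (midranks; no ties here).
rank(x): 6->2, 7->3, 14->6, 9->4, 17->8, 13->5, 18->9, 16->7, 3->1
rank(y): 2->2, 3->3, 6->6, 4->4, 8->8, 5->5, 9->9, 1->1, 7->7
Step 2: d_i = R_x(i) - R_y(i); compute d_i^2.
  (2-2)^2=0, (3-3)^2=0, (6-6)^2=0, (4-4)^2=0, (8-8)^2=0, (5-5)^2=0, (9-9)^2=0, (7-1)^2=36, (1-7)^2=36
sum(d^2) = 72.
Step 3: rho = 1 - 6*72 / (9*(9^2 - 1)) = 1 - 432/720 = 0.400000.
Step 4: Under H0, t = rho * sqrt((n-2)/(1-rho^2)) = 1.1547 ~ t(7).
Step 5: Two-sided p-value from the t-distribution with 7 df = 0.286105.
Step 6: alpha = 0.05. fail to reject H0.

rho = 0.4000, p = 0.286105, fail to reject H0 at alpha = 0.05.


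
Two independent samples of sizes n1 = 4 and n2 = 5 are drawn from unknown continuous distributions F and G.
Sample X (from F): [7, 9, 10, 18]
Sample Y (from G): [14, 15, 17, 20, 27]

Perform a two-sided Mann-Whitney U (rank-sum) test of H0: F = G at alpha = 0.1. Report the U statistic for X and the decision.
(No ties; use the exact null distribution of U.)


Step 1: Combine and sort all 9 observations; assign midranks.
sorted (value, group): (7,X), (9,X), (10,X), (14,Y), (15,Y), (17,Y), (18,X), (20,Y), (27,Y)
ranks: 7->1, 9->2, 10->3, 14->4, 15->5, 17->6, 18->7, 20->8, 27->9
Step 2: Rank sum for X: R1 = 1 + 2 + 3 + 7 = 13.
Step 3: U_X = R1 - n1(n1+1)/2 = 13 - 4*5/2 = 13 - 10 = 3.
       U_Y = n1*n2 - U_X = 20 - 3 = 17.
Step 4: No ties, so the exact null distribution of U (based on enumerating the C(9,4) = 126 equally likely rank assignments) gives the two-sided p-value.
Step 5: p-value = 0.111111; compare to alpha = 0.1. fail to reject H0.

U_X = 3, p = 0.111111, fail to reject H0 at alpha = 0.1.


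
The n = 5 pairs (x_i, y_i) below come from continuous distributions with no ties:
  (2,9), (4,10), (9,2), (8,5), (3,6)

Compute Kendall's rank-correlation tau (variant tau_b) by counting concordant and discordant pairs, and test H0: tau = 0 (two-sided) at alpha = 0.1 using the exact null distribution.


Step 1: Enumerate the 10 unordered pairs (i,j) with i<j and classify each by sign(x_j-x_i) * sign(y_j-y_i).
  (1,2):dx=+2,dy=+1->C; (1,3):dx=+7,dy=-7->D; (1,4):dx=+6,dy=-4->D; (1,5):dx=+1,dy=-3->D
  (2,3):dx=+5,dy=-8->D; (2,4):dx=+4,dy=-5->D; (2,5):dx=-1,dy=-4->C; (3,4):dx=-1,dy=+3->D
  (3,5):dx=-6,dy=+4->D; (4,5):dx=-5,dy=+1->D
Step 2: C = 2, D = 8, total pairs = 10.
Step 3: tau = (C - D)/(n(n-1)/2) = (2 - 8)/10 = -0.600000.
Step 4: Exact two-sided p-value (enumerate n! = 120 permutations of y under H0): p = 0.233333.
Step 5: alpha = 0.1. fail to reject H0.

tau_b = -0.6000 (C=2, D=8), p = 0.233333, fail to reject H0.


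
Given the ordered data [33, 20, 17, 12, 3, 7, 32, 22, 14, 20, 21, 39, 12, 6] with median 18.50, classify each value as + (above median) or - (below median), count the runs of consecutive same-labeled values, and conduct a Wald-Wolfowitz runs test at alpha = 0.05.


Step 1: Compute median = 18.50; label A = above, B = below.
Labels in order: AABBBBAABAAABB  (n_A = 7, n_B = 7)
Step 2: Count runs R = 6.
Step 3: Under H0 (random ordering), E[R] = 2*n_A*n_B/(n_A+n_B) + 1 = 2*7*7/14 + 1 = 8.0000.
        Var[R] = 2*n_A*n_B*(2*n_A*n_B - n_A - n_B) / ((n_A+n_B)^2 * (n_A+n_B-1)) = 8232/2548 = 3.2308.
        SD[R] = 1.7974.
Step 4: Continuity-corrected z = (R + 0.5 - E[R]) / SD[R] = (6 + 0.5 - 8.0000) / 1.7974 = -0.8345.
Step 5: Two-sided p-value via normal approximation = 2*(1 - Phi(|z|)) = 0.403986.
Step 6: alpha = 0.05. fail to reject H0.

R = 6, z = -0.8345, p = 0.403986, fail to reject H0.


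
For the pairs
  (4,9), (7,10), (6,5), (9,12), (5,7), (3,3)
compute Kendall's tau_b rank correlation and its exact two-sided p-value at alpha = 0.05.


Step 1: Enumerate the 15 unordered pairs (i,j) with i<j and classify each by sign(x_j-x_i) * sign(y_j-y_i).
  (1,2):dx=+3,dy=+1->C; (1,3):dx=+2,dy=-4->D; (1,4):dx=+5,dy=+3->C; (1,5):dx=+1,dy=-2->D
  (1,6):dx=-1,dy=-6->C; (2,3):dx=-1,dy=-5->C; (2,4):dx=+2,dy=+2->C; (2,5):dx=-2,dy=-3->C
  (2,6):dx=-4,dy=-7->C; (3,4):dx=+3,dy=+7->C; (3,5):dx=-1,dy=+2->D; (3,6):dx=-3,dy=-2->C
  (4,5):dx=-4,dy=-5->C; (4,6):dx=-6,dy=-9->C; (5,6):dx=-2,dy=-4->C
Step 2: C = 12, D = 3, total pairs = 15.
Step 3: tau = (C - D)/(n(n-1)/2) = (12 - 3)/15 = 0.600000.
Step 4: Exact two-sided p-value (enumerate n! = 720 permutations of y under H0): p = 0.136111.
Step 5: alpha = 0.05. fail to reject H0.

tau_b = 0.6000 (C=12, D=3), p = 0.136111, fail to reject H0.


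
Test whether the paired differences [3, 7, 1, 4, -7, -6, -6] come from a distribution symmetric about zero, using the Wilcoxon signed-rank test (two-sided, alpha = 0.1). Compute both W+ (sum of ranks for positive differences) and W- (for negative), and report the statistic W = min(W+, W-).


Step 1: Drop any zero differences (none here) and take |d_i|.
|d| = [3, 7, 1, 4, 7, 6, 6]
Step 2: Midrank |d_i| (ties get averaged ranks).
ranks: |3|->2, |7|->6.5, |1|->1, |4|->3, |7|->6.5, |6|->4.5, |6|->4.5
Step 3: Attach original signs; sum ranks with positive sign and with negative sign.
W+ = 2 + 6.5 + 1 + 3 = 12.5
W- = 6.5 + 4.5 + 4.5 = 15.5
(Check: W+ + W- = 28 should equal n(n+1)/2 = 28.)
Step 4: Test statistic W = min(W+, W-) = 12.5.
Step 5: Ties in |d|, so use the tie-corrected normal approximation.
        E[W] = n(n+1)/4 = 7*8/4 = 14.
        Tie groups: |d|=6 (t=2), |d|=7 (t=2); sum(t^3 - t) = 12.
        Var[W] = n(n+1)(2n+1)/24 - sum(t^3-t)/48 = 840/24 - 12/48 = 34.75.
        z = (W - E[W]) / sqrt(Var[W]) = (12.5 - 14) / 5.8949 = -0.2545.
        Two-sided p = 2*Phi(z) = 0.799143.
Step 6: alpha = 0.1. fail to reject H0.

W+ = 12.5, W- = 15.5, W = min = 12.5, p = 0.799143, fail to reject H0.


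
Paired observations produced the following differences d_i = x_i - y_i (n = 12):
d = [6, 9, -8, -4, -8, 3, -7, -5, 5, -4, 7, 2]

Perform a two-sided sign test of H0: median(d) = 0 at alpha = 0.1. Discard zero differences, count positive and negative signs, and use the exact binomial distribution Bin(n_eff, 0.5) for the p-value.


Step 1: Discard zero differences. Original n = 12; n_eff = number of nonzero differences = 12.
Nonzero differences (with sign): +6, +9, -8, -4, -8, +3, -7, -5, +5, -4, +7, +2
Step 2: Count signs: positive = 6, negative = 6.
Step 3: Under H0: P(positive) = 0.5, so the number of positives S ~ Bin(12, 0.5).
Step 4: Two-sided exact p-value = sum of Bin(12,0.5) probabilities at or below the observed probability = 1.000000.
Step 5: alpha = 0.1. fail to reject H0.

n_eff = 12, pos = 6, neg = 6, p = 1.000000, fail to reject H0.


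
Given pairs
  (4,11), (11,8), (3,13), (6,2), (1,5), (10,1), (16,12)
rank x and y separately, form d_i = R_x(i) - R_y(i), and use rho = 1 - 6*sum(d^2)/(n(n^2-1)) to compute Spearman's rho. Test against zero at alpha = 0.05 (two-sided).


Step 1: Rank x and y separately (midranks; no ties here).
rank(x): 4->3, 11->6, 3->2, 6->4, 1->1, 10->5, 16->7
rank(y): 11->5, 8->4, 13->7, 2->2, 5->3, 1->1, 12->6
Step 2: d_i = R_x(i) - R_y(i); compute d_i^2.
  (3-5)^2=4, (6-4)^2=4, (2-7)^2=25, (4-2)^2=4, (1-3)^2=4, (5-1)^2=16, (7-6)^2=1
sum(d^2) = 58.
Step 3: rho = 1 - 6*58 / (7*(7^2 - 1)) = 1 - 348/336 = -0.035714.
Step 4: Under H0, t = rho * sqrt((n-2)/(1-rho^2)) = -0.0799 ~ t(5).
Step 5: Two-sided p-value from the t-distribution with 5 df = 0.939408.
Step 6: alpha = 0.05. fail to reject H0.

rho = -0.0357, p = 0.939408, fail to reject H0 at alpha = 0.05.


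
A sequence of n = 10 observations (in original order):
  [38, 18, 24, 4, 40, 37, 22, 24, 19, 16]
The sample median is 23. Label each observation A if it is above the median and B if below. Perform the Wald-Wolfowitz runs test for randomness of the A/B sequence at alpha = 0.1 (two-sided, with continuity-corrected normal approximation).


Step 1: Compute median = 23; label A = above, B = below.
Labels in order: ABABAABABB  (n_A = 5, n_B = 5)
Step 2: Count runs R = 8.
Step 3: Under H0 (random ordering), E[R] = 2*n_A*n_B/(n_A+n_B) + 1 = 2*5*5/10 + 1 = 6.0000.
        Var[R] = 2*n_A*n_B*(2*n_A*n_B - n_A - n_B) / ((n_A+n_B)^2 * (n_A+n_B-1)) = 2000/900 = 2.2222.
        SD[R] = 1.4907.
Step 4: Continuity-corrected z = (R - 0.5 - E[R]) / SD[R] = (8 - 0.5 - 6.0000) / 1.4907 = 1.0062.
Step 5: Two-sided p-value via normal approximation = 2*(1 - Phi(|z|)) = 0.314305.
Step 6: alpha = 0.1. fail to reject H0.

R = 8, z = 1.0062, p = 0.314305, fail to reject H0.


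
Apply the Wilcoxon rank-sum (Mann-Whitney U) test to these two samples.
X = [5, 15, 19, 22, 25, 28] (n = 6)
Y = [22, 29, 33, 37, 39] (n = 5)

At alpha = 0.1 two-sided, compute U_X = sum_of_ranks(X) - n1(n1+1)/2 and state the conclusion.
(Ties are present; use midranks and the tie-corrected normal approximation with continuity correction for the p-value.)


Step 1: Combine and sort all 11 observations; assign midranks.
sorted (value, group): (5,X), (15,X), (19,X), (22,X), (22,Y), (25,X), (28,X), (29,Y), (33,Y), (37,Y), (39,Y)
ranks: 5->1, 15->2, 19->3, 22->4.5, 22->4.5, 25->6, 28->7, 29->8, 33->9, 37->10, 39->11
Step 2: Rank sum for X: R1 = 1 + 2 + 3 + 4.5 + 6 + 7 = 23.5.
Step 3: U_X = R1 - n1(n1+1)/2 = 23.5 - 6*7/2 = 23.5 - 21 = 2.5.
       U_Y = n1*n2 - U_X = 30 - 2.5 = 27.5.
Step 4: Ties are present, so use the tie-corrected normal approximation (with continuity correction) for the p-value.
Step 5: p-value = 0.028100; compare to alpha = 0.1. reject H0.

U_X = 2.5, p = 0.028100, reject H0 at alpha = 0.1.


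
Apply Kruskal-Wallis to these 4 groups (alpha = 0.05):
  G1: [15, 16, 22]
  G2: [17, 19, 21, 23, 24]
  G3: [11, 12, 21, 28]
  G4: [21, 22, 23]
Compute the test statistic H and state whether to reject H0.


Step 1: Combine all N = 15 observations and assign midranks.
sorted (value, group, rank): (11,G3,1), (12,G3,2), (15,G1,3), (16,G1,4), (17,G2,5), (19,G2,6), (21,G2,8), (21,G3,8), (21,G4,8), (22,G1,10.5), (22,G4,10.5), (23,G2,12.5), (23,G4,12.5), (24,G2,14), (28,G3,15)
Step 2: Sum ranks within each group.
R_1 = 17.5 (n_1 = 3)
R_2 = 45.5 (n_2 = 5)
R_3 = 26 (n_3 = 4)
R_4 = 31 (n_4 = 3)
Step 3: H = 12/(N(N+1)) * sum(R_i^2/n_i) - 3(N+1)
     = 12/(15*16) * (17.5^2/3 + 45.5^2/5 + 26^2/4 + 31^2/3) - 3*16
     = 0.050000 * 1005.47 - 48
     = 2.273333.
Step 4: Ties present; correction factor C = 1 - 36/(15^3 - 15) = 0.989286. Corrected H = 2.273333 / 0.989286 = 2.297954.
Step 5: Under H0, H ~ chi^2(3); p-value = 0.512913.
Step 6: alpha = 0.05. fail to reject H0.

H = 2.2980, df = 3, p = 0.512913, fail to reject H0.


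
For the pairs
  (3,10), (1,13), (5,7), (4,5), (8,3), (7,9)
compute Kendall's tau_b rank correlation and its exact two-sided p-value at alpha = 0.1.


Step 1: Enumerate the 15 unordered pairs (i,j) with i<j and classify each by sign(x_j-x_i) * sign(y_j-y_i).
  (1,2):dx=-2,dy=+3->D; (1,3):dx=+2,dy=-3->D; (1,4):dx=+1,dy=-5->D; (1,5):dx=+5,dy=-7->D
  (1,6):dx=+4,dy=-1->D; (2,3):dx=+4,dy=-6->D; (2,4):dx=+3,dy=-8->D; (2,5):dx=+7,dy=-10->D
  (2,6):dx=+6,dy=-4->D; (3,4):dx=-1,dy=-2->C; (3,5):dx=+3,dy=-4->D; (3,6):dx=+2,dy=+2->C
  (4,5):dx=+4,dy=-2->D; (4,6):dx=+3,dy=+4->C; (5,6):dx=-1,dy=+6->D
Step 2: C = 3, D = 12, total pairs = 15.
Step 3: tau = (C - D)/(n(n-1)/2) = (3 - 12)/15 = -0.600000.
Step 4: Exact two-sided p-value (enumerate n! = 720 permutations of y under H0): p = 0.136111.
Step 5: alpha = 0.1. fail to reject H0.

tau_b = -0.6000 (C=3, D=12), p = 0.136111, fail to reject H0.


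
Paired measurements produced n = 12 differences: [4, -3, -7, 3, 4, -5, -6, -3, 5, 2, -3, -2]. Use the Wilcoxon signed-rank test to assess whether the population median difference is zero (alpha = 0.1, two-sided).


Step 1: Drop any zero differences (none here) and take |d_i|.
|d| = [4, 3, 7, 3, 4, 5, 6, 3, 5, 2, 3, 2]
Step 2: Midrank |d_i| (ties get averaged ranks).
ranks: |4|->7.5, |3|->4.5, |7|->12, |3|->4.5, |4|->7.5, |5|->9.5, |6|->11, |3|->4.5, |5|->9.5, |2|->1.5, |3|->4.5, |2|->1.5
Step 3: Attach original signs; sum ranks with positive sign and with negative sign.
W+ = 7.5 + 4.5 + 7.5 + 9.5 + 1.5 = 30.5
W- = 4.5 + 12 + 9.5 + 11 + 4.5 + 4.5 + 1.5 = 47.5
(Check: W+ + W- = 78 should equal n(n+1)/2 = 78.)
Step 4: Test statistic W = min(W+, W-) = 30.5.
Step 5: Ties in |d|, so use the tie-corrected normal approximation.
        E[W] = n(n+1)/4 = 12*13/4 = 39.
        Tie groups: |d|=2 (t=2), |d|=3 (t=4), |d|=4 (t=2), |d|=5 (t=2); sum(t^3 - t) = 78.
        Var[W] = n(n+1)(2n+1)/24 - sum(t^3-t)/48 = 3900/24 - 78/48 = 160.875.
        z = (W - E[W]) / sqrt(Var[W]) = (30.5 - 39) / 12.6837 = -0.6702.
        Two-sided p = 2*Phi(z) = 0.502760.
Step 6: alpha = 0.1. fail to reject H0.

W+ = 30.5, W- = 47.5, W = min = 30.5, p = 0.502760, fail to reject H0.


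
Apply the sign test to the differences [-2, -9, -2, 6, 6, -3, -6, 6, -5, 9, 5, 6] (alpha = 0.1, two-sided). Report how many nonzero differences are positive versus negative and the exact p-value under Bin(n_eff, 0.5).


Step 1: Discard zero differences. Original n = 12; n_eff = number of nonzero differences = 12.
Nonzero differences (with sign): -2, -9, -2, +6, +6, -3, -6, +6, -5, +9, +5, +6
Step 2: Count signs: positive = 6, negative = 6.
Step 3: Under H0: P(positive) = 0.5, so the number of positives S ~ Bin(12, 0.5).
Step 4: Two-sided exact p-value = sum of Bin(12,0.5) probabilities at or below the observed probability = 1.000000.
Step 5: alpha = 0.1. fail to reject H0.

n_eff = 12, pos = 6, neg = 6, p = 1.000000, fail to reject H0.


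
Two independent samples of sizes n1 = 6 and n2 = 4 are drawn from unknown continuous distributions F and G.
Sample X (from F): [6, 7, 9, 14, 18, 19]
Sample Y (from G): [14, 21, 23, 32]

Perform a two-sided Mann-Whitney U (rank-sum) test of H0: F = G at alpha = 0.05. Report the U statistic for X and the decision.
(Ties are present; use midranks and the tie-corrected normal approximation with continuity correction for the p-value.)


Step 1: Combine and sort all 10 observations; assign midranks.
sorted (value, group): (6,X), (7,X), (9,X), (14,X), (14,Y), (18,X), (19,X), (21,Y), (23,Y), (32,Y)
ranks: 6->1, 7->2, 9->3, 14->4.5, 14->4.5, 18->6, 19->7, 21->8, 23->9, 32->10
Step 2: Rank sum for X: R1 = 1 + 2 + 3 + 4.5 + 6 + 7 = 23.5.
Step 3: U_X = R1 - n1(n1+1)/2 = 23.5 - 6*7/2 = 23.5 - 21 = 2.5.
       U_Y = n1*n2 - U_X = 24 - 2.5 = 21.5.
Step 4: Ties are present, so use the tie-corrected normal approximation (with continuity correction) for the p-value.
Step 5: p-value = 0.054273; compare to alpha = 0.05. fail to reject H0.

U_X = 2.5, p = 0.054273, fail to reject H0 at alpha = 0.05.


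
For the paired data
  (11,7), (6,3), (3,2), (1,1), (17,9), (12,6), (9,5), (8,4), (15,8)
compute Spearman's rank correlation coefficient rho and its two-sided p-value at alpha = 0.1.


Step 1: Rank x and y separately (midranks; no ties here).
rank(x): 11->6, 6->3, 3->2, 1->1, 17->9, 12->7, 9->5, 8->4, 15->8
rank(y): 7->7, 3->3, 2->2, 1->1, 9->9, 6->6, 5->5, 4->4, 8->8
Step 2: d_i = R_x(i) - R_y(i); compute d_i^2.
  (6-7)^2=1, (3-3)^2=0, (2-2)^2=0, (1-1)^2=0, (9-9)^2=0, (7-6)^2=1, (5-5)^2=0, (4-4)^2=0, (8-8)^2=0
sum(d^2) = 2.
Step 3: rho = 1 - 6*2 / (9*(9^2 - 1)) = 1 - 12/720 = 0.983333.
Step 4: Under H0, t = rho * sqrt((n-2)/(1-rho^2)) = 14.3096 ~ t(7).
Step 5: Two-sided p-value from the t-distribution with 7 df = 0.000002.
Step 6: alpha = 0.1. reject H0.

rho = 0.9833, p = 0.000002, reject H0 at alpha = 0.1.


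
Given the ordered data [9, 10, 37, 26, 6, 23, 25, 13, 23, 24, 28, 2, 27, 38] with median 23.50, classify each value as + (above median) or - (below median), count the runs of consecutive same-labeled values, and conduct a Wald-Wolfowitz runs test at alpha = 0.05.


Step 1: Compute median = 23.50; label A = above, B = below.
Labels in order: BBAABBABBAABAA  (n_A = 7, n_B = 7)
Step 2: Count runs R = 8.
Step 3: Under H0 (random ordering), E[R] = 2*n_A*n_B/(n_A+n_B) + 1 = 2*7*7/14 + 1 = 8.0000.
        Var[R] = 2*n_A*n_B*(2*n_A*n_B - n_A - n_B) / ((n_A+n_B)^2 * (n_A+n_B-1)) = 8232/2548 = 3.2308.
        SD[R] = 1.7974.
Step 4: R = E[R], so z = 0 with no continuity correction.
Step 5: Two-sided p-value via normal approximation = 2*(1 - Phi(|z|)) = 1.000000.
Step 6: alpha = 0.05. fail to reject H0.

R = 8, z = 0.0000, p = 1.000000, fail to reject H0.


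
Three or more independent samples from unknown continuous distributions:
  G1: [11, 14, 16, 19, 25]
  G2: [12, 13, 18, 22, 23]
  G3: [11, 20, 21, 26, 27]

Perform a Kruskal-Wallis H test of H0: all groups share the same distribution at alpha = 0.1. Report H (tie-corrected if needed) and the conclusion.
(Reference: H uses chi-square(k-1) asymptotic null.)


Step 1: Combine all N = 15 observations and assign midranks.
sorted (value, group, rank): (11,G1,1.5), (11,G3,1.5), (12,G2,3), (13,G2,4), (14,G1,5), (16,G1,6), (18,G2,7), (19,G1,8), (20,G3,9), (21,G3,10), (22,G2,11), (23,G2,12), (25,G1,13), (26,G3,14), (27,G3,15)
Step 2: Sum ranks within each group.
R_1 = 33.5 (n_1 = 5)
R_2 = 37 (n_2 = 5)
R_3 = 49.5 (n_3 = 5)
Step 3: H = 12/(N(N+1)) * sum(R_i^2/n_i) - 3(N+1)
     = 12/(15*16) * (33.5^2/5 + 37^2/5 + 49.5^2/5) - 3*16
     = 0.050000 * 988.3 - 48
     = 1.415000.
Step 4: Ties present; correction factor C = 1 - 6/(15^3 - 15) = 0.998214. Corrected H = 1.415000 / 0.998214 = 1.417531.
Step 5: Under H0, H ~ chi^2(2); p-value = 0.492251.
Step 6: alpha = 0.1. fail to reject H0.

H = 1.4175, df = 2, p = 0.492251, fail to reject H0.


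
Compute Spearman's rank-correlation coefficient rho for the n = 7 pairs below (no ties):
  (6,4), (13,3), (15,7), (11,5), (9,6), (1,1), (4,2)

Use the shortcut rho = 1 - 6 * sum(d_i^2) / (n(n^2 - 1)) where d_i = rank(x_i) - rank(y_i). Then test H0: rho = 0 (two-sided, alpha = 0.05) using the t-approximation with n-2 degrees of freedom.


Step 1: Rank x and y separately (midranks; no ties here).
rank(x): 6->3, 13->6, 15->7, 11->5, 9->4, 1->1, 4->2
rank(y): 4->4, 3->3, 7->7, 5->5, 6->6, 1->1, 2->2
Step 2: d_i = R_x(i) - R_y(i); compute d_i^2.
  (3-4)^2=1, (6-3)^2=9, (7-7)^2=0, (5-5)^2=0, (4-6)^2=4, (1-1)^2=0, (2-2)^2=0
sum(d^2) = 14.
Step 3: rho = 1 - 6*14 / (7*(7^2 - 1)) = 1 - 84/336 = 0.750000.
Step 4: Under H0, t = rho * sqrt((n-2)/(1-rho^2)) = 2.5355 ~ t(5).
Step 5: Two-sided p-value from the t-distribution with 5 df = 0.052181.
Step 6: alpha = 0.05. fail to reject H0.

rho = 0.7500, p = 0.052181, fail to reject H0 at alpha = 0.05.


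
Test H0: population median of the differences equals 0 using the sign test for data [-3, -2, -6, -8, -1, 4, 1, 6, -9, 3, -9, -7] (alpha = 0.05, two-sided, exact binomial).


Step 1: Discard zero differences. Original n = 12; n_eff = number of nonzero differences = 12.
Nonzero differences (with sign): -3, -2, -6, -8, -1, +4, +1, +6, -9, +3, -9, -7
Step 2: Count signs: positive = 4, negative = 8.
Step 3: Under H0: P(positive) = 0.5, so the number of positives S ~ Bin(12, 0.5).
Step 4: Two-sided exact p-value = sum of Bin(12,0.5) probabilities at or below the observed probability = 0.387695.
Step 5: alpha = 0.05. fail to reject H0.

n_eff = 12, pos = 4, neg = 8, p = 0.387695, fail to reject H0.


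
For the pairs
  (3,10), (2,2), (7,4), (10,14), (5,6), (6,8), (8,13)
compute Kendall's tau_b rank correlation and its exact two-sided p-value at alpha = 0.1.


Step 1: Enumerate the 21 unordered pairs (i,j) with i<j and classify each by sign(x_j-x_i) * sign(y_j-y_i).
  (1,2):dx=-1,dy=-8->C; (1,3):dx=+4,dy=-6->D; (1,4):dx=+7,dy=+4->C; (1,5):dx=+2,dy=-4->D
  (1,6):dx=+3,dy=-2->D; (1,7):dx=+5,dy=+3->C; (2,3):dx=+5,dy=+2->C; (2,4):dx=+8,dy=+12->C
  (2,5):dx=+3,dy=+4->C; (2,6):dx=+4,dy=+6->C; (2,7):dx=+6,dy=+11->C; (3,4):dx=+3,dy=+10->C
  (3,5):dx=-2,dy=+2->D; (3,6):dx=-1,dy=+4->D; (3,7):dx=+1,dy=+9->C; (4,5):dx=-5,dy=-8->C
  (4,6):dx=-4,dy=-6->C; (4,7):dx=-2,dy=-1->C; (5,6):dx=+1,dy=+2->C; (5,7):dx=+3,dy=+7->C
  (6,7):dx=+2,dy=+5->C
Step 2: C = 16, D = 5, total pairs = 21.
Step 3: tau = (C - D)/(n(n-1)/2) = (16 - 5)/21 = 0.523810.
Step 4: Exact two-sided p-value (enumerate n! = 5040 permutations of y under H0): p = 0.136111.
Step 5: alpha = 0.1. fail to reject H0.

tau_b = 0.5238 (C=16, D=5), p = 0.136111, fail to reject H0.
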